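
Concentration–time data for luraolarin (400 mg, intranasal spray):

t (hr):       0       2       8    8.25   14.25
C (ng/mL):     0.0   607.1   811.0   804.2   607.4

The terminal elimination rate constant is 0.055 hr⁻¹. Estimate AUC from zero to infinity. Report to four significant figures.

Trapezoidal AUC_0→14.25:
  [0→2]: (0.0+607.1)/2 × 2 = 607.1
  [2→8]: (607.1+811.0)/2 × 6 = 4254.3
  [8→8.25]: (811.0+804.2)/2 × 0.25 = 201.9
  [8.25→14.25]: (804.2+607.4)/2 × 6 = 4234.8
  Sum = 9298.1 ng/mL·hr
Extrapolated tail: C_last / k_e = 607.4 / 0.055 = 11043.636
AUC_0→∞ = 9298.1 + 11043.636 = 20341.736 ng/mL·hr

AUC = 20340 ng/mL·hr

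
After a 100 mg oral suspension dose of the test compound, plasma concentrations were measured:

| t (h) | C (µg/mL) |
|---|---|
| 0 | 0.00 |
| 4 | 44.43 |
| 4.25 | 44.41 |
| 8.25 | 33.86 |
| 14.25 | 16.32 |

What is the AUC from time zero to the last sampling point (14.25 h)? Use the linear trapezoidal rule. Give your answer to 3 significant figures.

AUC = 407 µg/mL·h

Trapezoidal AUC_0→14.25:
  [0→4]: (0.00+44.43)/2 × 4 = 88.86
  [4→4.25]: (44.43+44.41)/2 × 0.25 = 11.105
  [4.25→8.25]: (44.41+33.86)/2 × 4 = 156.54
  [8.25→14.25]: (33.86+16.32)/2 × 6 = 150.54
  Sum = 407.045 µg/mL·h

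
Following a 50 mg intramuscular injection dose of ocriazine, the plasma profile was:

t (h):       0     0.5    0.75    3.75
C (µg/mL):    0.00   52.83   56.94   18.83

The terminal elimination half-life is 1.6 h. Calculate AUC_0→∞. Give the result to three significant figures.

AUC = 184 µg/mL·h

Trapezoidal AUC_0→3.75:
  [0→0.5]: (0.00+52.83)/2 × 0.5 = 13.2075
  [0.5→0.75]: (52.83+56.94)/2 × 0.25 = 13.72125
  [0.75→3.75]: (56.94+18.83)/2 × 3 = 113.655
  Sum = 140.58375 µg/mL·h
k_e = ln2 / t½ = 0.693147 / 1.6 = 0.4332 h^-1
Extrapolated tail: C_last / k_e = 18.83 / 0.4332 = 43.467
AUC_0→∞ = 140.58375 + 43.467 = 184.05075 µg/mL·h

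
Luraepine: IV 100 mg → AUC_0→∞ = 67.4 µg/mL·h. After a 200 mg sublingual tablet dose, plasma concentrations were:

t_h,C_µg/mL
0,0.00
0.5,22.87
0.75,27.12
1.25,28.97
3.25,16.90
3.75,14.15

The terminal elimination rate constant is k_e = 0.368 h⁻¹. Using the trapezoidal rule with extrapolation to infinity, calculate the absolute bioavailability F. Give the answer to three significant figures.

Trapezoidal AUC_0→3.75 (sublingual tablet):
  [0→0.5]: (0.00+22.87)/2 × 0.5 = 5.7175
  [0.5→0.75]: (22.87+27.12)/2 × 0.25 = 6.24875
  [0.75→1.25]: (27.12+28.97)/2 × 0.5 = 14.0225
  [1.25→3.25]: (28.97+16.90)/2 × 2 = 45.87
  [3.25→3.75]: (16.90+14.15)/2 × 0.5 = 7.7625
  Sum = 79.62125 µg/mL·h
Tail: C_last/k_e = 14.15/0.368 = 38.451
AUC_0→∞ (sublingual tablet) = 79.62125 + 38.451 = 118.07225 µg/mL·h
F = (AUC_ev/D_ev)/(AUC_iv/D_iv) = (118.07225/200)/(67.4/100) = 0.59036125/0.674 = 0.8759

F = 0.876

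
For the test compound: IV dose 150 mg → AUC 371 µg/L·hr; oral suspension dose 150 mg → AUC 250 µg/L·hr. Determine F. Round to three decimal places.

F = (AUC_ev / D_ev) / (AUC_iv / D_iv)
  = (250/150) / (371/150)
  = 1.66667 / 2.47333 = 0.6739

F = 0.674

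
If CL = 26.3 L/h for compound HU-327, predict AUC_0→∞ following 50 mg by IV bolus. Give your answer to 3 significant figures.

AUC = 1.90 mg/L·h

AUC_0→∞ = Dose_iv / CL
        = 50 / 26.3 = 1.90114 mg/L·h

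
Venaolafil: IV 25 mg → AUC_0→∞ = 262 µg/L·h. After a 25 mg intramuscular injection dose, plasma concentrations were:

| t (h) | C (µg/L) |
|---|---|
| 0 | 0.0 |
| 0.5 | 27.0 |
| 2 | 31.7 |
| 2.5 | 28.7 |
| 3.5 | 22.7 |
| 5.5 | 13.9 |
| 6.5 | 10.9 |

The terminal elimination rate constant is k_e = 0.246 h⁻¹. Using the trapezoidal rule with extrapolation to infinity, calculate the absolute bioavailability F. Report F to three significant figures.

F = 0.706

Trapezoidal AUC_0→6.5 (intramuscular injection):
  [0→0.5]: (0.0+27.0)/2 × 0.5 = 6.75
  [0.5→2]: (27.0+31.7)/2 × 1.5 = 44.025
  [2→2.5]: (31.7+28.7)/2 × 0.5 = 15.1
  [2.5→3.5]: (28.7+22.7)/2 × 1 = 25.7
  [3.5→5.5]: (22.7+13.9)/2 × 2 = 36.6
  [5.5→6.5]: (13.9+10.9)/2 × 1 = 12.4
  Sum = 140.575 µg/L·h
Tail: C_last/k_e = 10.9/0.246 = 44.309
AUC_0→∞ (intramuscular injection) = 140.575 + 44.309 = 184.884 µg/L·h
F = (AUC_ev/D_ev)/(AUC_iv/D_iv) = (184.884/25)/(262/25) = 7.39536/10.48 = 0.7057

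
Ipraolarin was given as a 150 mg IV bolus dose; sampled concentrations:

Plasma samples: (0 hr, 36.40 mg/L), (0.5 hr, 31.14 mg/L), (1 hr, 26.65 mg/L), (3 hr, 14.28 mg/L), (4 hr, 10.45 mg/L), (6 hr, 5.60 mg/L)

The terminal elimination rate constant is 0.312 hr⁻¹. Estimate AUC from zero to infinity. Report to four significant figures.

Trapezoidal AUC_0→6:
  [0→0.5]: (36.40+31.14)/2 × 0.5 = 16.885
  [0.5→1]: (31.14+26.65)/2 × 0.5 = 14.4475
  [1→3]: (26.65+14.28)/2 × 2 = 40.93
  [3→4]: (14.28+10.45)/2 × 1 = 12.365
  [4→6]: (10.45+5.60)/2 × 2 = 16.05
  Sum = 100.6775 mg/L·hr
Extrapolated tail: C_last / k_e = 5.60 / 0.312 = 17.949
AUC_0→∞ = 100.6775 + 17.949 = 118.6265 mg/L·hr

AUC = 118.6 mg/L·hr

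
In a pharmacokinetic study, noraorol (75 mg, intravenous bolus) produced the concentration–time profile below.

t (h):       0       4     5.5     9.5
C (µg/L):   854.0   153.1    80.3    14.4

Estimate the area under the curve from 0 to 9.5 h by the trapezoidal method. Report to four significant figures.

Trapezoidal AUC_0→9.5:
  [0→4]: (854.0+153.1)/2 × 4 = 2014.2
  [4→5.5]: (153.1+80.3)/2 × 1.5 = 175.05
  [5.5→9.5]: (80.3+14.4)/2 × 4 = 189.4
  Sum = 2378.65 µg/L·h

AUC = 2379 µg/L·h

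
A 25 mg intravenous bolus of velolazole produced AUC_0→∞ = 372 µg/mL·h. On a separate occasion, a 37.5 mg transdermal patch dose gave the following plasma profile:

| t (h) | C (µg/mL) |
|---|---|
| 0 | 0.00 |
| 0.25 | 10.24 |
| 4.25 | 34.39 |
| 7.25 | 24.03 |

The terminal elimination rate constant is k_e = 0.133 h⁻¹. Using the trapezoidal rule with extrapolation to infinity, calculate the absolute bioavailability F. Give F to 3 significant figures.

Trapezoidal AUC_0→7.25 (transdermal patch):
  [0→0.25]: (0.00+10.24)/2 × 0.25 = 1.28
  [0.25→4.25]: (10.24+34.39)/2 × 4 = 89.26
  [4.25→7.25]: (34.39+24.03)/2 × 3 = 87.63
  Sum = 178.17 µg/mL·h
Tail: C_last/k_e = 24.03/0.133 = 180.677
AUC_0→∞ (transdermal patch) = 178.17 + 180.677 = 358.847 µg/mL·h
F = (AUC_ev/D_ev)/(AUC_iv/D_iv) = (358.847/37.5)/(372/25) = 9.56925/14.88 = 0.6431

F = 0.643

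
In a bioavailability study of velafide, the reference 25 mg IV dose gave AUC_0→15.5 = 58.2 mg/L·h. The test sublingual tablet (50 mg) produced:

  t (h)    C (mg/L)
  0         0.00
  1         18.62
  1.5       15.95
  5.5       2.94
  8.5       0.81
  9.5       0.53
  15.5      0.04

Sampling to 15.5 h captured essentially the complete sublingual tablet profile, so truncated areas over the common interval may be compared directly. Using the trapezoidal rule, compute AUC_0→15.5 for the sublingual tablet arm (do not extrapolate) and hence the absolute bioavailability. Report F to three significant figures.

Trapezoidal AUC_0→15.5 (sublingual tablet):
  [0→1]: (0.00+18.62)/2 × 1 = 9.31
  [1→1.5]: (18.62+15.95)/2 × 0.5 = 8.6425
  [1.5→5.5]: (15.95+2.94)/2 × 4 = 37.78
  [5.5→8.5]: (2.94+0.81)/2 × 3 = 5.625
  [8.5→9.5]: (0.81+0.53)/2 × 1 = 0.67
  [9.5→15.5]: (0.53+0.04)/2 × 6 = 1.71
  Sum = 63.7375 mg/L·h
F = (AUC_ev/D_ev)/(AUC_iv/D_iv) = (63.7375/50)/(58.2/25) = 1.27475/2.328 = 0.5476

F = 0.548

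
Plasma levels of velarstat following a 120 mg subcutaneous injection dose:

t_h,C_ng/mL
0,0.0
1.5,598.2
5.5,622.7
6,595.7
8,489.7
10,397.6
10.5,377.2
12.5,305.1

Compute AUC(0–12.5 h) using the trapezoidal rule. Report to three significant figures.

Trapezoidal AUC_0→12.5:
  [0→1.5]: (0.0+598.2)/2 × 1.5 = 448.65
  [1.5→5.5]: (598.2+622.7)/2 × 4 = 2441.8
  [5.5→6]: (622.7+595.7)/2 × 0.5 = 304.6
  [6→8]: (595.7+489.7)/2 × 2 = 1085.4
  [8→10]: (489.7+397.6)/2 × 2 = 887.3
  [10→10.5]: (397.6+377.2)/2 × 0.5 = 193.7
  [10.5→12.5]: (377.2+305.1)/2 × 2 = 682.3
  Sum = 6043.75 ng/mL·h

AUC = 6040 ng/mL·h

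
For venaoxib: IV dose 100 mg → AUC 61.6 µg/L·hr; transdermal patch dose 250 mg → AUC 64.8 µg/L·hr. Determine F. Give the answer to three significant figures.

F = (AUC_ev / D_ev) / (AUC_iv / D_iv)
  = (64.8/250) / (61.6/100)
  = 0.2592 / 0.616 = 0.4208

F = 0.421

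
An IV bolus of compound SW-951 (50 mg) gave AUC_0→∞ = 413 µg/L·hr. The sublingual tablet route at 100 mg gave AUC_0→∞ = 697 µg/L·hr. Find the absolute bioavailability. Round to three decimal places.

F = (AUC_ev / D_ev) / (AUC_iv / D_iv)
  = (697/100) / (413/50)
  = 6.97 / 8.26 = 0.8438

F = 0.844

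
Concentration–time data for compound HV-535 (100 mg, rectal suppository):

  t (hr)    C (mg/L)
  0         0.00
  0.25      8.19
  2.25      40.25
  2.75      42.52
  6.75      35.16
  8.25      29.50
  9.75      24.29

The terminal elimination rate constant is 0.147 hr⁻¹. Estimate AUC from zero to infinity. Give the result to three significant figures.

AUC = 480 mg/L·hr

Trapezoidal AUC_0→9.75:
  [0→0.25]: (0.00+8.19)/2 × 0.25 = 1.02375
  [0.25→2.25]: (8.19+40.25)/2 × 2 = 48.44
  [2.25→2.75]: (40.25+42.52)/2 × 0.5 = 20.6925
  [2.75→6.75]: (42.52+35.16)/2 × 4 = 155.36
  [6.75→8.25]: (35.16+29.50)/2 × 1.5 = 48.495
  [8.25→9.75]: (29.50+24.29)/2 × 1.5 = 40.3425
  Sum = 314.35375 mg/L·hr
Extrapolated tail: C_last / k_e = 24.29 / 0.147 = 165.238
AUC_0→∞ = 314.35375 + 165.238 = 479.59175 mg/L·hr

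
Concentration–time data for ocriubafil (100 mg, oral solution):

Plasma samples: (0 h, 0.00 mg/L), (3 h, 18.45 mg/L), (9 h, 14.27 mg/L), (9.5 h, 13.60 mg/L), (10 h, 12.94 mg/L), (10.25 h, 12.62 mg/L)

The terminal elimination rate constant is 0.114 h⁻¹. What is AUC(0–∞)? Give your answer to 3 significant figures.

AUC = 253 mg/L·h

Trapezoidal AUC_0→10.25:
  [0→3]: (0.00+18.45)/2 × 3 = 27.675
  [3→9]: (18.45+14.27)/2 × 6 = 98.16
  [9→9.5]: (14.27+13.60)/2 × 0.5 = 6.9675
  [9.5→10]: (13.60+12.94)/2 × 0.5 = 6.635
  [10→10.25]: (12.94+12.62)/2 × 0.25 = 3.195
  Sum = 142.6325 mg/L·h
Extrapolated tail: C_last / k_e = 12.62 / 0.114 = 110.702
AUC_0→∞ = 142.6325 + 110.702 = 253.3345 mg/L·h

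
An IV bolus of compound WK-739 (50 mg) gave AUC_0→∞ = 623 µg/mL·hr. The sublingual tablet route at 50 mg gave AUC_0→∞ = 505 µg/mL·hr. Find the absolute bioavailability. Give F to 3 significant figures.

F = 0.811

F = (AUC_ev / D_ev) / (AUC_iv / D_iv)
  = (505/50) / (623/50)
  = 10.1 / 12.46 = 0.8106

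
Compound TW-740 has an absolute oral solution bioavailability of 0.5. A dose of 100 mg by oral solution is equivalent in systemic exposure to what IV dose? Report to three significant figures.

Systemic exposure from an extravascular dose = F × D_ev, so the equivalent IV dose is F × D_ev.
D_iv = F × D_ev = 0.5 × 100 = 50 mg

D_iv = 50.0 mg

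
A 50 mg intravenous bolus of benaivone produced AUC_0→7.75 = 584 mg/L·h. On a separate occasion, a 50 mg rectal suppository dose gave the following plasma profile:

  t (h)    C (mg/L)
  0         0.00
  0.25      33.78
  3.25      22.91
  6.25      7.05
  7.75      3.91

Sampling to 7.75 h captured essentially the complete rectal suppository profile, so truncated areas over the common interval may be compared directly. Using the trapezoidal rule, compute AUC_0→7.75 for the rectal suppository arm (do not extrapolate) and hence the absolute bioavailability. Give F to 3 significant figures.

F = 0.244

Trapezoidal AUC_0→7.75 (rectal suppository):
  [0→0.25]: (0.00+33.78)/2 × 0.25 = 4.2225
  [0.25→3.25]: (33.78+22.91)/2 × 3 = 85.035
  [3.25→6.25]: (22.91+7.05)/2 × 3 = 44.94
  [6.25→7.75]: (7.05+3.91)/2 × 1.5 = 8.22
  Sum = 142.4175 mg/L·h
F = (AUC_ev/D_ev)/(AUC_iv/D_iv) = (142.4175/50)/(584/50) = 2.84835/11.68 = 0.2439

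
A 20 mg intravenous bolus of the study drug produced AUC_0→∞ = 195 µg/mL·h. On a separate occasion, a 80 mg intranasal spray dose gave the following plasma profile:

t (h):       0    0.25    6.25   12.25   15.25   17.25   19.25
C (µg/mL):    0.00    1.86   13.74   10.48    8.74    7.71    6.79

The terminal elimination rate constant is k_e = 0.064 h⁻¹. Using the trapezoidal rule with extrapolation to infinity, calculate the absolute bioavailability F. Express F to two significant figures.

F = 0.37

Trapezoidal AUC_0→19.25 (intranasal spray):
  [0→0.25]: (0.00+1.86)/2 × 0.25 = 0.2325
  [0.25→6.25]: (1.86+13.74)/2 × 6 = 46.8
  [6.25→12.25]: (13.74+10.48)/2 × 6 = 72.66
  [12.25→15.25]: (10.48+8.74)/2 × 3 = 28.83
  [15.25→17.25]: (8.74+7.71)/2 × 2 = 16.45
  [17.25→19.25]: (7.71+6.79)/2 × 2 = 14.5
  Sum = 179.4725 µg/mL·h
Tail: C_last/k_e = 6.79/0.064 = 106.094
AUC_0→∞ (intranasal spray) = 179.4725 + 106.094 = 285.5665 µg/mL·h
F = (AUC_ev/D_ev)/(AUC_iv/D_iv) = (285.5665/80)/(195/20) = 3.56958/9.75 = 0.3661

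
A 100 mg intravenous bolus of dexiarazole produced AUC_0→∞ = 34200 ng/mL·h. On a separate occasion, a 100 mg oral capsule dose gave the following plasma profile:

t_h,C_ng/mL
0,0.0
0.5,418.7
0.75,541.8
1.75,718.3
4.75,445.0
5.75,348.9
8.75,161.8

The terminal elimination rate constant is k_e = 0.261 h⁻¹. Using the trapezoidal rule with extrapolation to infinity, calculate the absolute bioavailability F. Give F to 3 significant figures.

F = 0.128

Trapezoidal AUC_0→8.75 (oral capsule):
  [0→0.5]: (0.0+418.7)/2 × 0.5 = 104.675
  [0.5→0.75]: (418.7+541.8)/2 × 0.25 = 120.0625
  [0.75→1.75]: (541.8+718.3)/2 × 1 = 630.05
  [1.75→4.75]: (718.3+445.0)/2 × 3 = 1744.95
  [4.75→5.75]: (445.0+348.9)/2 × 1 = 396.95
  [5.75→8.75]: (348.9+161.8)/2 × 3 = 766.05
  Sum = 3762.7375 ng/mL·h
Tail: C_last/k_e = 161.8/0.261 = 619.923
AUC_0→∞ (oral capsule) = 3762.7375 + 619.923 = 4382.6605 ng/mL·h
F = (AUC_ev/D_ev)/(AUC_iv/D_iv) = (4382.6605/100)/(34200/100) = 43.826605/342 = 0.1281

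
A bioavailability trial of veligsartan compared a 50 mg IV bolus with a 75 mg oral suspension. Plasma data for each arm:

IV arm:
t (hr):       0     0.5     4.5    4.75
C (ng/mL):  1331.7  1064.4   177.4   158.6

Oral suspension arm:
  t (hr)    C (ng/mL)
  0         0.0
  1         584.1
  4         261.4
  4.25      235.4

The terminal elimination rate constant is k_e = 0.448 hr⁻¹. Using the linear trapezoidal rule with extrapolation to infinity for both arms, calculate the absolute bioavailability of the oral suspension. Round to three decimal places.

F = 0.412

Trapezoidal AUC_0→4.75 (IV):
  [0→0.5]: (1331.7+1064.4)/2 × 0.5 = 599.025
  [0.5→4.5]: (1064.4+177.4)/2 × 4 = 2483.6
  [4.5→4.75]: (177.4+158.6)/2 × 0.25 = 42.0
  Sum = 3124.625 ng/mL·hr
IV tail: 158.6/0.448 = 354.018; AUC_iv,0→∞ = 3124.625 + 354.018 = 3478.643 ng/mL·hr
Trapezoidal AUC_0→4.25 (oral suspension):
  [0→1]: (0.0+584.1)/2 × 1 = 292.05
  [1→4]: (584.1+261.4)/2 × 3 = 1268.25
  [4→4.25]: (261.4+235.4)/2 × 0.25 = 62.1
  Sum = 1622.4 ng/mL·hr
oral suspension tail: 235.4/0.448 = 525.446; AUC_ev,0→∞ = 1622.4 + 525.446 = 2147.846 ng/mL·hr
F = (AUC_ev/D_ev)/(AUC_iv/D_iv) = (2147.846/75)/(3478.643/50) = 28.6379/69.57286 = 0.4116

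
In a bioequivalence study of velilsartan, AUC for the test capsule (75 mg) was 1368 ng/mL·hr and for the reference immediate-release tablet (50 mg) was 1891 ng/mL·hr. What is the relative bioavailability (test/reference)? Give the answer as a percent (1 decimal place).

F_rel = (AUC_test/D_test) / (AUC_ref/D_ref)
      = (1368/75) / (1891/50)
      = 18.24 / 37.82 = 0.4823 = 48.23%

F_rel = 48.2%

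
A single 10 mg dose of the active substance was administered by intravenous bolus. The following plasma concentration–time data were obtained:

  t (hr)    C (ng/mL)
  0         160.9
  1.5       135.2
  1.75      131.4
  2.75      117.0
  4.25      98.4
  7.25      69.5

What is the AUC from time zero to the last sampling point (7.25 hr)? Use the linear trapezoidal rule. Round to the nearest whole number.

AUC = 793 ng/mL·hr

Trapezoidal AUC_0→7.25:
  [0→1.5]: (160.9+135.2)/2 × 1.5 = 222.075
  [1.5→1.75]: (135.2+131.4)/2 × 0.25 = 33.325
  [1.75→2.75]: (131.4+117.0)/2 × 1 = 124.2
  [2.75→4.25]: (117.0+98.4)/2 × 1.5 = 161.55
  [4.25→7.25]: (98.4+69.5)/2 × 3 = 251.85
  Sum = 793.0 ng/mL·hr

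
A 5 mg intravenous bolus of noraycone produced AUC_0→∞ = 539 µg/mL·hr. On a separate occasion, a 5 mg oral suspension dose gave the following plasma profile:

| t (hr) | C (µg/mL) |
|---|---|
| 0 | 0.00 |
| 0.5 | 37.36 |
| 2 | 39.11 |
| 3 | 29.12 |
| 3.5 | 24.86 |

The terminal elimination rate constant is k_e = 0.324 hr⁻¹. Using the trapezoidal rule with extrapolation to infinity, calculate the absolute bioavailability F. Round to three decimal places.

F = 0.354

Trapezoidal AUC_0→3.5 (oral suspension):
  [0→0.5]: (0.00+37.36)/2 × 0.5 = 9.34
  [0.5→2]: (37.36+39.11)/2 × 1.5 = 57.3525
  [2→3]: (39.11+29.12)/2 × 1 = 34.115
  [3→3.5]: (29.12+24.86)/2 × 0.5 = 13.495
  Sum = 114.3025 µg/mL·hr
Tail: C_last/k_e = 24.86/0.324 = 76.728
AUC_0→∞ (oral suspension) = 114.3025 + 76.728 = 191.0305 µg/mL·hr
F = (AUC_ev/D_ev)/(AUC_iv/D_iv) = (191.0305/5)/(539/5) = 38.2061/107.8 = 0.3544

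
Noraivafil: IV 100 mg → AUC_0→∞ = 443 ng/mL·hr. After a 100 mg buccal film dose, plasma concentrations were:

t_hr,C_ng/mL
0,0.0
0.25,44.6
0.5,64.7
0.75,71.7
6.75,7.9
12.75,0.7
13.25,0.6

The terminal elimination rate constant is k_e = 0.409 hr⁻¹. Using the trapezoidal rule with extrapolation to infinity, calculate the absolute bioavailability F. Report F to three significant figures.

F = 0.683

Trapezoidal AUC_0→13.25 (buccal film):
  [0→0.25]: (0.0+44.6)/2 × 0.25 = 5.575
  [0.25→0.5]: (44.6+64.7)/2 × 0.25 = 13.6625
  [0.5→0.75]: (64.7+71.7)/2 × 0.25 = 17.05
  [0.75→6.75]: (71.7+7.9)/2 × 6 = 238.8
  [6.75→12.75]: (7.9+0.7)/2 × 6 = 25.8
  [12.75→13.25]: (0.7+0.6)/2 × 0.5 = 0.325
  Sum = 301.2125 ng/mL·hr
Tail: C_last/k_e = 0.6/0.409 = 1.467
AUC_0→∞ (buccal film) = 301.2125 + 1.467 = 302.6795 ng/mL·hr
F = (AUC_ev/D_ev)/(AUC_iv/D_iv) = (302.6795/100)/(443/100) = 3.026795/4.43 = 0.6832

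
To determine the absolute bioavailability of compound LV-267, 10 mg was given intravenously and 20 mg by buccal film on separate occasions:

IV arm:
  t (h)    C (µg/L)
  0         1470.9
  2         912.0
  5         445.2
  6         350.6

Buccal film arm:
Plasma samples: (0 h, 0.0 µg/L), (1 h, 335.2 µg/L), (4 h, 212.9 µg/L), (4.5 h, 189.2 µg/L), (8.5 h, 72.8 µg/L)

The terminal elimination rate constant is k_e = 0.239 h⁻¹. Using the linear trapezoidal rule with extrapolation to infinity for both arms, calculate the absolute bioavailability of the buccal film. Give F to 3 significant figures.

Trapezoidal AUC_0→6 (IV):
  [0→2]: (1470.9+912.0)/2 × 2 = 2382.9
  [2→5]: (912.0+445.2)/2 × 3 = 2035.8
  [5→6]: (445.2+350.6)/2 × 1 = 397.9
  Sum = 4816.6 µg/L·h
IV tail: 350.6/0.239 = 1466.946; AUC_iv,0→∞ = 4816.6 + 1466.946 = 6283.546 µg/L·h
Trapezoidal AUC_0→8.5 (buccal film):
  [0→1]: (0.0+335.2)/2 × 1 = 167.6
  [1→4]: (335.2+212.9)/2 × 3 = 822.15
  [4→4.5]: (212.9+189.2)/2 × 0.5 = 100.525
  [4.5→8.5]: (189.2+72.8)/2 × 4 = 524.0
  Sum = 1614.275 µg/L·h
buccal film tail: 72.8/0.239 = 304.603; AUC_ev,0→∞ = 1614.275 + 304.603 = 1918.878 µg/L·h
F = (AUC_ev/D_ev)/(AUC_iv/D_iv) = (1918.878/20)/(6283.546/10) = 95.9439/628.3546 = 0.1527

F = 0.153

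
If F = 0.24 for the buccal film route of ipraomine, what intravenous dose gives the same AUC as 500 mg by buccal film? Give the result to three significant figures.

Systemic exposure from an extravascular dose = F × D_ev, so the equivalent IV dose is F × D_ev.
D_iv = F × D_ev = 0.24 × 500 = 120 mg

D_iv = 120 mg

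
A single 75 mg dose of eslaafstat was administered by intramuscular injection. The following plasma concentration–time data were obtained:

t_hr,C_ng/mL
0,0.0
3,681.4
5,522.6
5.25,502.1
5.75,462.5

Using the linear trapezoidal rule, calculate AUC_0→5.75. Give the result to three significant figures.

AUC = 2600 ng/mL·hr

Trapezoidal AUC_0→5.75:
  [0→3]: (0.0+681.4)/2 × 3 = 1022.1
  [3→5]: (681.4+522.6)/2 × 2 = 1204.0
  [5→5.25]: (522.6+502.1)/2 × 0.25 = 128.0875
  [5.25→5.75]: (502.1+462.5)/2 × 0.5 = 241.15
  Sum = 2595.3375 ng/mL·hr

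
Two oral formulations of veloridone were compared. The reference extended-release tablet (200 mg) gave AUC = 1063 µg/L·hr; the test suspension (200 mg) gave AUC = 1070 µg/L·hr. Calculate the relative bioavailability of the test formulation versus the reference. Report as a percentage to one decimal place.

F_rel = (AUC_test/D_test) / (AUC_ref/D_ref)
      = (1070/200) / (1063/200)
      = 5.35 / 5.315 = 1.0066 = 100.66%

F_rel = 100.7%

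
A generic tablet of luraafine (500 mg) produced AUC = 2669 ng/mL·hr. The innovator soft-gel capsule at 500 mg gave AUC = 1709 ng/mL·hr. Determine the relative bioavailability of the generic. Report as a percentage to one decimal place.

F_rel = (AUC_test/D_test) / (AUC_ref/D_ref)
      = (2669/500) / (1709/500)
      = 5.338 / 3.418 = 1.5617 = 156.17%

F_rel = 156.2%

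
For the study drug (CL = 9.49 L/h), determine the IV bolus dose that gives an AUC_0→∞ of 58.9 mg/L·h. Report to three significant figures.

Dose = 559 mg

Dose_iv = CL × AUC_0→∞
     = 9.49 × 58.9 = 558.961 mg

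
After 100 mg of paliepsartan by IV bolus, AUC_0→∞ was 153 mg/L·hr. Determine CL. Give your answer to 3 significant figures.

CL = 0.654 L/hr

CL = Dose_iv / AUC_0→∞
   = 100 / 153 = 0.653595 L/hr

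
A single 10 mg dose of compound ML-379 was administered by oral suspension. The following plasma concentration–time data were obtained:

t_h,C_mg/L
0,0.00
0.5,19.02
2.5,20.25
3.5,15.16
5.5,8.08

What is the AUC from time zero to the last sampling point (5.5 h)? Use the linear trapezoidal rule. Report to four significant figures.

AUC = 84.97 mg/L·h

Trapezoidal AUC_0→5.5:
  [0→0.5]: (0.00+19.02)/2 × 0.5 = 4.755
  [0.5→2.5]: (19.02+20.25)/2 × 2 = 39.27
  [2.5→3.5]: (20.25+15.16)/2 × 1 = 17.705
  [3.5→5.5]: (15.16+8.08)/2 × 2 = 23.24
  Sum = 84.97 mg/L·h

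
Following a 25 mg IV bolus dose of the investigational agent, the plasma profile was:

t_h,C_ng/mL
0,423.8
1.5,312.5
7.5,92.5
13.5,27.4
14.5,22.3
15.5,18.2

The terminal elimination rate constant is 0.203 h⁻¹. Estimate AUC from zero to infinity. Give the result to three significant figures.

Trapezoidal AUC_0→15.5:
  [0→1.5]: (423.8+312.5)/2 × 1.5 = 552.225
  [1.5→7.5]: (312.5+92.5)/2 × 6 = 1215.0
  [7.5→13.5]: (92.5+27.4)/2 × 6 = 359.7
  [13.5→14.5]: (27.4+22.3)/2 × 1 = 24.85
  [14.5→15.5]: (22.3+18.2)/2 × 1 = 20.25
  Sum = 2172.025 ng/mL·h
Extrapolated tail: C_last / k_e = 18.2 / 0.203 = 89.655
AUC_0→∞ = 2172.025 + 89.655 = 2261.68 ng/mL·h

AUC = 2260 ng/mL·h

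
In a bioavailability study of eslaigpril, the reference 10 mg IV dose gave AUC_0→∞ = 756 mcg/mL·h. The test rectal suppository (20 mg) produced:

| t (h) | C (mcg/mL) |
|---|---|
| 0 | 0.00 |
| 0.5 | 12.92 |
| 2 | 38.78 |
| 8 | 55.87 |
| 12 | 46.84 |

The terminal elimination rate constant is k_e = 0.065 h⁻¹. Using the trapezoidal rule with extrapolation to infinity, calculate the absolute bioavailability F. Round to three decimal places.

Trapezoidal AUC_0→12 (rectal suppository):
  [0→0.5]: (0.00+12.92)/2 × 0.5 = 3.23
  [0.5→2]: (12.92+38.78)/2 × 1.5 = 38.775
  [2→8]: (38.78+55.87)/2 × 6 = 283.95
  [8→12]: (55.87+46.84)/2 × 4 = 205.42
  Sum = 531.375 mcg/mL·h
Tail: C_last/k_e = 46.84/0.065 = 720.615
AUC_0→∞ (rectal suppository) = 531.375 + 720.615 = 1251.99 mcg/mL·h
F = (AUC_ev/D_ev)/(AUC_iv/D_iv) = (1251.99/20)/(756/10) = 62.5995/75.6 = 0.8280

F = 0.828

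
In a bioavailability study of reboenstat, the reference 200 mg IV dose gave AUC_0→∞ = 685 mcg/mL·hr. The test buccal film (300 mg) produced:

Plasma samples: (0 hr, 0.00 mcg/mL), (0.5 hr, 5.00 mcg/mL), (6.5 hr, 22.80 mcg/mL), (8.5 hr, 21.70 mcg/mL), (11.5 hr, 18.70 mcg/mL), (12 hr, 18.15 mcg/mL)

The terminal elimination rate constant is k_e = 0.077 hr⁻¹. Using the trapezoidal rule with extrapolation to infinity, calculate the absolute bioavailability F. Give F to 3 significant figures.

Trapezoidal AUC_0→12 (buccal film):
  [0→0.5]: (0.00+5.00)/2 × 0.5 = 1.25
  [0.5→6.5]: (5.00+22.80)/2 × 6 = 83.4
  [6.5→8.5]: (22.80+21.70)/2 × 2 = 44.5
  [8.5→11.5]: (21.70+18.70)/2 × 3 = 60.6
  [11.5→12]: (18.70+18.15)/2 × 0.5 = 9.2125
  Sum = 198.9625 mcg/mL·hr
Tail: C_last/k_e = 18.15/0.077 = 235.714
AUC_0→∞ (buccal film) = 198.9625 + 235.714 = 434.6765 mcg/mL·hr
F = (AUC_ev/D_ev)/(AUC_iv/D_iv) = (434.6765/300)/(685/200) = 1.44892/3.425 = 0.4230

F = 0.423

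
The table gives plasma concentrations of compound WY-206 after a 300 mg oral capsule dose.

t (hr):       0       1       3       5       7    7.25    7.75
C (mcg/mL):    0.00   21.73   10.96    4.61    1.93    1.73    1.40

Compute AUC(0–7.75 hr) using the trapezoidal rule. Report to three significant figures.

AUC = 66.9 mcg/mL·hr

Trapezoidal AUC_0→7.75:
  [0→1]: (0.00+21.73)/2 × 1 = 10.865
  [1→3]: (21.73+10.96)/2 × 2 = 32.69
  [3→5]: (10.96+4.61)/2 × 2 = 15.57
  [5→7]: (4.61+1.93)/2 × 2 = 6.54
  [7→7.25]: (1.93+1.73)/2 × 0.25 = 0.4575
  [7.25→7.75]: (1.73+1.40)/2 × 0.5 = 0.7825
  Sum = 66.905 mcg/mL·hr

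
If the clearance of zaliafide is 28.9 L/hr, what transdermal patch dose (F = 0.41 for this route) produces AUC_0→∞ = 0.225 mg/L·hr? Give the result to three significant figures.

Dose = 15.9 mg

Dose = CL × AUC_0→∞ / F
     = 28.9 × 0.225 / 0.41 = 15.8598 mg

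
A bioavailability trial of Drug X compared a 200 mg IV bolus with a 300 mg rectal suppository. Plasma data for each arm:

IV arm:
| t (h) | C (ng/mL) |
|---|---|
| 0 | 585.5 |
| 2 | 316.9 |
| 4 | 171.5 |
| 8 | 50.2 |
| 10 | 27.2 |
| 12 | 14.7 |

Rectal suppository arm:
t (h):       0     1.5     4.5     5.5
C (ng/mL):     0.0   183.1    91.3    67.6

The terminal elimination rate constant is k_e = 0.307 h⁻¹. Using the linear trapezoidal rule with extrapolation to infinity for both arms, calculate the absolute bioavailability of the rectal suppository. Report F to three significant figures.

F = 0.283

Trapezoidal AUC_0→12 (IV):
  [0→2]: (585.5+316.9)/2 × 2 = 902.4
  [2→4]: (316.9+171.5)/2 × 2 = 488.4
  [4→8]: (171.5+50.2)/2 × 4 = 443.4
  [8→10]: (50.2+27.2)/2 × 2 = 77.4
  [10→12]: (27.2+14.7)/2 × 2 = 41.9
  Sum = 1953.5 ng/mL·h
IV tail: 14.7/0.307 = 47.883; AUC_iv,0→∞ = 1953.5 + 47.883 = 2001.383 ng/mL·h
Trapezoidal AUC_0→5.5 (rectal suppository):
  [0→1.5]: (0.0+183.1)/2 × 1.5 = 137.325
  [1.5→4.5]: (183.1+91.3)/2 × 3 = 411.6
  [4.5→5.5]: (91.3+67.6)/2 × 1 = 79.45
  Sum = 628.375 ng/mL·h
rectal suppository tail: 67.6/0.307 = 220.195; AUC_ev,0→∞ = 628.375 + 220.195 = 848.57 ng/mL·h
F = (AUC_ev/D_ev)/(AUC_iv/D_iv) = (848.57/300)/(2001.383/200) = 2.82857/10.006915 = 0.2827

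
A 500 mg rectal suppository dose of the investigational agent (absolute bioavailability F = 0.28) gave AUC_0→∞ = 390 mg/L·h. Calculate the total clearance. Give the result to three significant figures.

CL = 0.359 L/h

CL = F × Dose / AUC_0→∞
   = 0.28 × 500 / 390 = 0.358974 L/h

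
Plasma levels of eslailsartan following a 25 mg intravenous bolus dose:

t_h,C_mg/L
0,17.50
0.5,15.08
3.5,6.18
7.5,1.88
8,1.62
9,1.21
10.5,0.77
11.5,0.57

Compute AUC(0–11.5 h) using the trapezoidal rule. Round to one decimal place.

Trapezoidal AUC_0→11.5:
  [0→0.5]: (17.50+15.08)/2 × 0.5 = 8.145
  [0.5→3.5]: (15.08+6.18)/2 × 3 = 31.89
  [3.5→7.5]: (6.18+1.88)/2 × 4 = 16.12
  [7.5→8]: (1.88+1.62)/2 × 0.5 = 0.875
  [8→9]: (1.62+1.21)/2 × 1 = 1.415
  [9→10.5]: (1.21+0.77)/2 × 1.5 = 1.485
  [10.5→11.5]: (0.77+0.57)/2 × 1 = 0.67
  Sum = 60.6 mg/L·h

AUC = 60.6 mg/L·h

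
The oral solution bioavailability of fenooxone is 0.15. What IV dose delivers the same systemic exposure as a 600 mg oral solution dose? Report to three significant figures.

D_iv = 90.0 mg

Systemic exposure from an extravascular dose = F × D_ev, so the equivalent IV dose is F × D_ev.
D_iv = F × D_ev = 0.15 × 600 = 90 mg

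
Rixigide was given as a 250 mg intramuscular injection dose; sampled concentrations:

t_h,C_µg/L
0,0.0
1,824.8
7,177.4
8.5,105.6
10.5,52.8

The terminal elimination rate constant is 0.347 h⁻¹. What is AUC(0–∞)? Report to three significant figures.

AUC = 3940 µg/L·h

Trapezoidal AUC_0→10.5:
  [0→1]: (0.0+824.8)/2 × 1 = 412.4
  [1→7]: (824.8+177.4)/2 × 6 = 3006.6
  [7→8.5]: (177.4+105.6)/2 × 1.5 = 212.25
  [8.5→10.5]: (105.6+52.8)/2 × 2 = 158.4
  Sum = 3789.65 µg/L·h
Extrapolated tail: C_last / k_e = 52.8 / 0.347 = 152.161
AUC_0→∞ = 3789.65 + 152.161 = 3941.811 µg/L·h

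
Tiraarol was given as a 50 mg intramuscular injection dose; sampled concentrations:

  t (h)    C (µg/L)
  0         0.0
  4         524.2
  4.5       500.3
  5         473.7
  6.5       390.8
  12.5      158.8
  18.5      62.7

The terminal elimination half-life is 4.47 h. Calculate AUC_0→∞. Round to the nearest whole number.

AUC = 4914 µg/L·h

Trapezoidal AUC_0→18.5:
  [0→4]: (0.0+524.2)/2 × 4 = 1048.4
  [4→4.5]: (524.2+500.3)/2 × 0.5 = 256.125
  [4.5→5]: (500.3+473.7)/2 × 0.5 = 243.5
  [5→6.5]: (473.7+390.8)/2 × 1.5 = 648.375
  [6.5→12.5]: (390.8+158.8)/2 × 6 = 1648.8
  [12.5→18.5]: (158.8+62.7)/2 × 6 = 664.5
  Sum = 4509.7 µg/L·h
k_e = ln2 / t½ = 0.693147 / 4.47 = 0.1551 h^-1
Extrapolated tail: C_last / k_e = 62.7 / 0.1551 = 404.255
AUC_0→∞ = 4509.7 + 404.255 = 4913.955 µg/L·h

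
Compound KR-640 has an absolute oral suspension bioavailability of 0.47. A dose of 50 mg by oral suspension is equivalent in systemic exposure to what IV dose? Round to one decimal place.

Systemic exposure from an extravascular dose = F × D_ev, so the equivalent IV dose is F × D_ev.
D_iv = F × D_ev = 0.47 × 50 = 23.5 mg

D_iv = 23.5 mg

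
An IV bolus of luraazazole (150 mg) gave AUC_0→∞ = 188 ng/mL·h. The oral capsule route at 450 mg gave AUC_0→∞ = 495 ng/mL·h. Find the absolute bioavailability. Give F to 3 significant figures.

F = 0.878

F = (AUC_ev / D_ev) / (AUC_iv / D_iv)
  = (495/450) / (188/150)
  = 1.1 / 1.25333 = 0.8777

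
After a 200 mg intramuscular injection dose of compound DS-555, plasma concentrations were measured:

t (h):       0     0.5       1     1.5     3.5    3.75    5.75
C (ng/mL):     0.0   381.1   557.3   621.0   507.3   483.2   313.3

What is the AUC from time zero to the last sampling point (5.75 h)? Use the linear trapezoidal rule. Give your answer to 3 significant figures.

Trapezoidal AUC_0→5.75:
  [0→0.5]: (0.0+381.1)/2 × 0.5 = 95.275
  [0.5→1]: (381.1+557.3)/2 × 0.5 = 234.6
  [1→1.5]: (557.3+621.0)/2 × 0.5 = 294.575
  [1.5→3.5]: (621.0+507.3)/2 × 2 = 1128.3
  [3.5→3.75]: (507.3+483.2)/2 × 0.25 = 123.8125
  [3.75→5.75]: (483.2+313.3)/2 × 2 = 796.5
  Sum = 2673.0625 ng/mL·h

AUC = 2670 ng/mL·h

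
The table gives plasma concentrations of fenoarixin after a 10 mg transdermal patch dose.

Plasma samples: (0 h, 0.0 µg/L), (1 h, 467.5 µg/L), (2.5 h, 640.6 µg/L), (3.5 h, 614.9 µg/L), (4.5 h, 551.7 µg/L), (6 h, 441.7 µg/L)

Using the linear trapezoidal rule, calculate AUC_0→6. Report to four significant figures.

AUC = 3021 µg/L·h

Trapezoidal AUC_0→6:
  [0→1]: (0.0+467.5)/2 × 1 = 233.75
  [1→2.5]: (467.5+640.6)/2 × 1.5 = 831.075
  [2.5→3.5]: (640.6+614.9)/2 × 1 = 627.75
  [3.5→4.5]: (614.9+551.7)/2 × 1 = 583.3
  [4.5→6]: (551.7+441.7)/2 × 1.5 = 745.05
  Sum = 3020.925 µg/L·h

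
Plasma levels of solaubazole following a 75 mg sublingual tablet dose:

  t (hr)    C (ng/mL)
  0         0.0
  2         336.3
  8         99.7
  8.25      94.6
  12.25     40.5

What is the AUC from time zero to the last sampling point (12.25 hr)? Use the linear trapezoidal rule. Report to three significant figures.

AUC = 1940 ng/mL·hr

Trapezoidal AUC_0→12.25:
  [0→2]: (0.0+336.3)/2 × 2 = 336.3
  [2→8]: (336.3+99.7)/2 × 6 = 1308.0
  [8→8.25]: (99.7+94.6)/2 × 0.25 = 24.2875
  [8.25→12.25]: (94.6+40.5)/2 × 4 = 270.2
  Sum = 1938.7875 ng/mL·hr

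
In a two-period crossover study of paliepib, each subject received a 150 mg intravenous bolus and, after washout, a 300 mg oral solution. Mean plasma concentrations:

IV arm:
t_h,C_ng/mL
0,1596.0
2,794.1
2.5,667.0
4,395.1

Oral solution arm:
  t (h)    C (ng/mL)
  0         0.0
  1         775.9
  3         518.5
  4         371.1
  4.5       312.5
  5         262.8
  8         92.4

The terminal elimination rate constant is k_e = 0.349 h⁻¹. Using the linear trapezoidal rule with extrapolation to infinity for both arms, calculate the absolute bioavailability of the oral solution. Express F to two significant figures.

Trapezoidal AUC_0→4 (IV):
  [0→2]: (1596.0+794.1)/2 × 2 = 2390.1
  [2→2.5]: (794.1+667.0)/2 × 0.5 = 365.275
  [2.5→4]: (667.0+395.1)/2 × 1.5 = 796.575
  Sum = 3551.95 ng/mL·h
IV tail: 395.1/0.349 = 1132.092; AUC_iv,0→∞ = 3551.95 + 1132.092 = 4684.042 ng/mL·h
Trapezoidal AUC_0→8 (oral solution):
  [0→1]: (0.0+775.9)/2 × 1 = 387.95
  [1→3]: (775.9+518.5)/2 × 2 = 1294.4
  [3→4]: (518.5+371.1)/2 × 1 = 444.8
  [4→4.5]: (371.1+312.5)/2 × 0.5 = 170.9
  [4.5→5]: (312.5+262.8)/2 × 0.5 = 143.825
  [5→8]: (262.8+92.4)/2 × 3 = 532.8
  Sum = 2974.675 ng/mL·h
oral solution tail: 92.4/0.349 = 264.756; AUC_ev,0→∞ = 2974.675 + 264.756 = 3239.431 ng/mL·h
F = (AUC_ev/D_ev)/(AUC_iv/D_iv) = (3239.431/300)/(4684.042/150) = 10.7981/31.2269 = 0.3458

F = 0.35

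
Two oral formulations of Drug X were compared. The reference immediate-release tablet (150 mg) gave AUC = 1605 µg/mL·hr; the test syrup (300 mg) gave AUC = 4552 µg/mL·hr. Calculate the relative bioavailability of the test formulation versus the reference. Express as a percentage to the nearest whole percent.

F_rel = (AUC_test/D_test) / (AUC_ref/D_ref)
      = (4552/300) / (1605/150)
      = 15.1733 / 10.7 = 1.4181 = 141.81%

F_rel = 142%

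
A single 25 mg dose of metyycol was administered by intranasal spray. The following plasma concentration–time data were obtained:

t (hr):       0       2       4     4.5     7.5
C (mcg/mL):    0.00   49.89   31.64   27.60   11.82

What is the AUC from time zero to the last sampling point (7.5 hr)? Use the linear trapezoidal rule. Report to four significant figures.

AUC = 205.4 mcg/mL·hr

Trapezoidal AUC_0→7.5:
  [0→2]: (0.00+49.89)/2 × 2 = 49.89
  [2→4]: (49.89+31.64)/2 × 2 = 81.53
  [4→4.5]: (31.64+27.60)/2 × 0.5 = 14.81
  [4.5→7.5]: (27.60+11.82)/2 × 3 = 59.13
  Sum = 205.36 mcg/mL·hr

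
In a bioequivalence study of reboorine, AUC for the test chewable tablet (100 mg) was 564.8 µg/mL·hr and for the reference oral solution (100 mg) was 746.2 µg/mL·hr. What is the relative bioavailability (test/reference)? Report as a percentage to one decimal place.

F_rel = 75.7%

F_rel = (AUC_test/D_test) / (AUC_ref/D_ref)
      = (564.8/100) / (746.2/100)
      = 5.648 / 7.462 = 0.7569 = 75.69%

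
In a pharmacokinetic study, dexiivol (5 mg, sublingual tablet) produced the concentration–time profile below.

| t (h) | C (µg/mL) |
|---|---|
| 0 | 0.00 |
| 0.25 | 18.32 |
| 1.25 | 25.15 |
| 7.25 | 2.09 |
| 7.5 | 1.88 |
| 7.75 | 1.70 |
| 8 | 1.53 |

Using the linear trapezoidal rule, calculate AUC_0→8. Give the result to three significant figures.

AUC = 107 µg/mL·h

Trapezoidal AUC_0→8:
  [0→0.25]: (0.00+18.32)/2 × 0.25 = 2.29
  [0.25→1.25]: (18.32+25.15)/2 × 1 = 21.735
  [1.25→7.25]: (25.15+2.09)/2 × 6 = 81.72
  [7.25→7.5]: (2.09+1.88)/2 × 0.25 = 0.49625
  [7.5→7.75]: (1.88+1.70)/2 × 0.25 = 0.4475
  [7.75→8]: (1.70+1.53)/2 × 0.25 = 0.40375
  Sum = 107.0925 µg/mL·h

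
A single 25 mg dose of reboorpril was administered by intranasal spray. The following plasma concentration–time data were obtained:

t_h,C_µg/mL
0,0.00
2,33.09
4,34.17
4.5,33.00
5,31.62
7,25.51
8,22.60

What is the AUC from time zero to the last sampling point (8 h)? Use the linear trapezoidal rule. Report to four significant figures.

AUC = 214.5 µg/mL·h

Trapezoidal AUC_0→8:
  [0→2]: (0.00+33.09)/2 × 2 = 33.09
  [2→4]: (33.09+34.17)/2 × 2 = 67.26
  [4→4.5]: (34.17+33.00)/2 × 0.5 = 16.7925
  [4.5→5]: (33.00+31.62)/2 × 0.5 = 16.155
  [5→7]: (31.62+25.51)/2 × 2 = 57.13
  [7→8]: (25.51+22.60)/2 × 1 = 24.055
  Sum = 214.4825 µg/mL·h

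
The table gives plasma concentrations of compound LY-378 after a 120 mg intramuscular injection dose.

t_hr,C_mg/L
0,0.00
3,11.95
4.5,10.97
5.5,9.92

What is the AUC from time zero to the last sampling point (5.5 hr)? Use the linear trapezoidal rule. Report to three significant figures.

Trapezoidal AUC_0→5.5:
  [0→3]: (0.00+11.95)/2 × 3 = 17.925
  [3→4.5]: (11.95+10.97)/2 × 1.5 = 17.19
  [4.5→5.5]: (10.97+9.92)/2 × 1 = 10.445
  Sum = 45.56 mg/L·hr

AUC = 45.6 mg/L·hr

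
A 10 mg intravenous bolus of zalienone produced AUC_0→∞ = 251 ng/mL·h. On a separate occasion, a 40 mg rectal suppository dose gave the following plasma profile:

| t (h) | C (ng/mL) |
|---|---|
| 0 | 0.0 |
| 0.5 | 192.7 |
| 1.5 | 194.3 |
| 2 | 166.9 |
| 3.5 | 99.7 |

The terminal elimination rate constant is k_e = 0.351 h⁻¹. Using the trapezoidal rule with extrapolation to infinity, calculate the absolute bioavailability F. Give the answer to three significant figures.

F = 0.813

Trapezoidal AUC_0→3.5 (rectal suppository):
  [0→0.5]: (0.0+192.7)/2 × 0.5 = 48.175
  [0.5→1.5]: (192.7+194.3)/2 × 1 = 193.5
  [1.5→2]: (194.3+166.9)/2 × 0.5 = 90.3
  [2→3.5]: (166.9+99.7)/2 × 1.5 = 199.95
  Sum = 531.925 ng/mL·h
Tail: C_last/k_e = 99.7/0.351 = 284.046
AUC_0→∞ (rectal suppository) = 531.925 + 284.046 = 815.971 ng/mL·h
F = (AUC_ev/D_ev)/(AUC_iv/D_iv) = (815.971/40)/(251/10) = 20.399275/25.1 = 0.8127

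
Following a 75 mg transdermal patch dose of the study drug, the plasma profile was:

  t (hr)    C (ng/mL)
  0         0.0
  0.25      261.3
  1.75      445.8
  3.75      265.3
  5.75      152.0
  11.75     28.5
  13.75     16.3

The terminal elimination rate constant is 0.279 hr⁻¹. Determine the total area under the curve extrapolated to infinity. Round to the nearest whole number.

Trapezoidal AUC_0→13.75:
  [0→0.25]: (0.0+261.3)/2 × 0.25 = 32.6625
  [0.25→1.75]: (261.3+445.8)/2 × 1.5 = 530.325
  [1.75→3.75]: (445.8+265.3)/2 × 2 = 711.1
  [3.75→5.75]: (265.3+152.0)/2 × 2 = 417.3
  [5.75→11.75]: (152.0+28.5)/2 × 6 = 541.5
  [11.75→13.75]: (28.5+16.3)/2 × 2 = 44.8
  Sum = 2277.6875 ng/mL·hr
Extrapolated tail: C_last / k_e = 16.3 / 0.279 = 58.423
AUC_0→∞ = 2277.6875 + 58.423 = 2336.1105 ng/mL·hr

AUC = 2336 ng/mL·hr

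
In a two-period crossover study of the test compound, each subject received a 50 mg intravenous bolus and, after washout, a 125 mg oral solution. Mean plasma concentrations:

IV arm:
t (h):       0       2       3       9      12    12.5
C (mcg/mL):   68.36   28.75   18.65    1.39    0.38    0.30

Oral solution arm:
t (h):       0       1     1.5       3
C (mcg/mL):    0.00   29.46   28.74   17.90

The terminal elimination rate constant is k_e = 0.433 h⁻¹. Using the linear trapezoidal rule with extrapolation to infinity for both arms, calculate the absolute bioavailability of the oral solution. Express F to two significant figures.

F = 0.23

Trapezoidal AUC_0→12.5 (IV):
  [0→2]: (68.36+28.75)/2 × 2 = 97.11
  [2→3]: (28.75+18.65)/2 × 1 = 23.7
  [3→9]: (18.65+1.39)/2 × 6 = 60.12
  [9→12]: (1.39+0.38)/2 × 3 = 2.655
  [12→12.5]: (0.38+0.30)/2 × 0.5 = 0.17
  Sum = 183.755 mcg/mL·h
IV tail: 0.30/0.433 = 0.693; AUC_iv,0→∞ = 183.755 + 0.693 = 184.448 mcg/mL·h
Trapezoidal AUC_0→3 (oral solution):
  [0→1]: (0.00+29.46)/2 × 1 = 14.73
  [1→1.5]: (29.46+28.74)/2 × 0.5 = 14.55
  [1.5→3]: (28.74+17.90)/2 × 1.5 = 34.98
  Sum = 64.26 mcg/mL·h
oral solution tail: 17.90/0.433 = 41.339; AUC_ev,0→∞ = 64.26 + 41.339 = 105.599 mcg/mL·h
F = (AUC_ev/D_ev)/(AUC_iv/D_iv) = (105.599/125)/(184.448/50) = 0.844792/3.68896 = 0.2290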